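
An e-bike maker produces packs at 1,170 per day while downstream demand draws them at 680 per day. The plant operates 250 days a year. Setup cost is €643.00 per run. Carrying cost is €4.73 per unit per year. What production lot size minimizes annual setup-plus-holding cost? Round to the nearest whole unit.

Annual demand D = 680 × 250 = 170,000.
Production build-up factor (1 − d/p) = 1 − 680/1,170 = 0.4188.
Q* = √(2DS / (H(1 − d/p))) = √(2 × 170,000 × 643 / (4.73 × 0.4188)).
= √(218,620,000 / 1.9809) ≈ 10505.320.

Q* ≈ 10,505 packs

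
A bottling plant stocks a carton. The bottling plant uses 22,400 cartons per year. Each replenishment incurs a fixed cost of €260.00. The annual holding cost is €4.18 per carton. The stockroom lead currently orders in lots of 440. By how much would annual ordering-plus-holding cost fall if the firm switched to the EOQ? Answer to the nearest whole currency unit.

Extra cost ≈ €7,178 per year

EOQ = √(2DS/H) = √(2 × 22,400 × 260 / 4.18) ≈ 1669.31.
Cost at Q* = (D/Q*)S + (Q*/2)H = √(2DSH) ≈ €6,977.72.
Cost at Q = 440: (22,400/440)×260 + (440/2)×4.18 = €13,236.36 + €919.60 = €14,155.96.
Excess = €14,155.96 − €6,977.72 = €7,178.24.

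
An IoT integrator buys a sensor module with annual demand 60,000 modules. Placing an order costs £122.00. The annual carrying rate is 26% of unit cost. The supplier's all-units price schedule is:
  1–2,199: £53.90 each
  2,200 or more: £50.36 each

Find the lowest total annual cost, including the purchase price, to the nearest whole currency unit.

TC* ≈ £3,039,330

Holding cost per unit per year at price C is H = 0.26·C.
Candidates are each tier's EOQ (if it falls in that tier) and each price-break quantity.
EOQ at £53.90 = 1022.1 (feasible in tier 1): TC = 60,000×£53.90 + (60,000/1022.1)×122 + (1022.1/2)×0.26×£53.90 = £3,248,323.58.
EOQ at £50.36 = 1057.4 < 2200, so use break Q=2200: TC = 60,000×£50.36 + (60,000/2200.0)×122 + (2200.0/2)×0.26×£50.36 = £3,039,330.23.
Lowest total cost among the candidates is at Q = 2200.0.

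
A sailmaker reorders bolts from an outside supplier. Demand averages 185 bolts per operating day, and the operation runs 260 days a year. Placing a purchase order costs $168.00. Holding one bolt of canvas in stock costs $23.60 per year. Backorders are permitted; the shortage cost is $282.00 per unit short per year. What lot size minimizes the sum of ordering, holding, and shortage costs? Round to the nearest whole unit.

Annual demand D = 185 × 260 = 48,100.
With planned backorders, Q* = √(2DS/H) · √((H+B)/B).
√(2DS/H) = √(2 × 48,100 × 168 / 23.6) = 827.535.
√((H+B)/B) = √((23.6+282)/282) = 1.0410.
Q* ≈ 861.466.

Q* ≈ 861 bolts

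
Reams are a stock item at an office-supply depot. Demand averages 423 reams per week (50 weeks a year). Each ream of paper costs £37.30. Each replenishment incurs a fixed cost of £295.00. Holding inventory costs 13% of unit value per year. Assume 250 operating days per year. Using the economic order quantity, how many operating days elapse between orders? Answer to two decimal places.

T ≈ 18.96 days

Annual demand D = 423 × 50 = 21,150.
Holding cost H = 0.13 × £37.30 = £4.8490 per unit per year.
Q* = √(2DS/H) = √(2 × 21,150 × 295 / 4.849) ≈ 1604.19.
Cycle time = Q*/D × 250 = 1604.19 / 21,150 × 250 ≈ 18.962 days.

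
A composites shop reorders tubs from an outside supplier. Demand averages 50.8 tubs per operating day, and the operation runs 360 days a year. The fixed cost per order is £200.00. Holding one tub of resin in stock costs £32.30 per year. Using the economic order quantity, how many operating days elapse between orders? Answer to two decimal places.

T ≈ 9.37 days

Annual demand D = 50.8 × 360 = 18,288.
Q* = √(2DS/H) = √(2 × 18,288 × 200 / 32.3) ≈ 475.90.
Cycle time = Q*/D × 360 = 475.90 / 18,288 × 360 ≈ 9.368 days.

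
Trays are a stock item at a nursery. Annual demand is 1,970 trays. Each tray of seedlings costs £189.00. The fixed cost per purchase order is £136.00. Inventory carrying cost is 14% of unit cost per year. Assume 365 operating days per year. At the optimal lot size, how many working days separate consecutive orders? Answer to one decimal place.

Holding cost H = 0.14 × £189.00 = £26.4600 per unit per year.
Q* = √(2DS/H) = √(2 × 1,970 × 136 / 26.46) ≈ 142.31.
Cycle time = Q*/D × 365 = 142.31 / 1,970 × 365 ≈ 26.366 days.

T ≈ 26.4 days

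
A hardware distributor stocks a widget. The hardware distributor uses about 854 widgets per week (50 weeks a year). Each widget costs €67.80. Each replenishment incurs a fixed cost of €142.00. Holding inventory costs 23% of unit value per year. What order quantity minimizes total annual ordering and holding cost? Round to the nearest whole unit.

Annual demand D = 854 × 50 = 42,700.
Holding cost H = 0.23 × €67.80 = €15.5940 per unit per year.
EOQ = √(2DS / H) = √(2 × 42,700 × 142 / 15.594).
= √(12,126,800 / 15.594) = √777,658.0736 ≈ 881.849.

Q* ≈ 882 widgets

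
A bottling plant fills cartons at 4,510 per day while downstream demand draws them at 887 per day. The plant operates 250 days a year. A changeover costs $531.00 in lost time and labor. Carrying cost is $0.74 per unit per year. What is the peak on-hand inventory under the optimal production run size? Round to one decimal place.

Annual demand D = 887 × 250 = 221,750.
Production build-up factor (1 − d/p) = 1 − 887/4,510 = 0.8033.
Q* = √(2DS / (H(1 − d/p))) = √(2 × 221,750 × 531 / (0.74 × 0.8033)).
= √(235,498,500 / 0.5945) ≈ 19903.631.
Maximum inventory = Q*(1 − d/p) = 19903.631 × 0.8033 ≈ 15989.103.

I_max ≈ 15,989.1 cartons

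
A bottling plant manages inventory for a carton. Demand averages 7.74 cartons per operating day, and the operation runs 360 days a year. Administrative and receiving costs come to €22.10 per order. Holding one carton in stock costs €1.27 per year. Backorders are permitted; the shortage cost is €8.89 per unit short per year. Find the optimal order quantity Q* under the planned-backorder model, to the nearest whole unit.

Q* ≈ 333 cartons

Annual demand D = 7.74 × 360 = 2,786.4.
With planned backorders, Q* = √(2DS/H) · √((H+B)/B).
√(2DS/H) = √(2 × 2,786.4 × 22.1 / 1.27) = 311.409.
√((H+B)/B) = √((1.27+8.89)/8.89) = 1.0690.
Q* ≈ 332.910.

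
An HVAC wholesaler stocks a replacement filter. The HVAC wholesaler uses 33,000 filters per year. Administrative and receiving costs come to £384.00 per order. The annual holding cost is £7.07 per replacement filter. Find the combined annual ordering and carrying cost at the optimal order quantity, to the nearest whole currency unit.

The optimal lot size = √(2DS/H) = √(2 × 33,000 × 384 / 7.07) ≈ 1893.34.
At the optimum the two cost components are equal, so total cost = 2·(Q*/2)H = Q*·H.
Minimum total = √(2DSH) = √(2 × 33,000 × 384 × 7.07) ≈ 13385.891.

TC* ≈ £13,386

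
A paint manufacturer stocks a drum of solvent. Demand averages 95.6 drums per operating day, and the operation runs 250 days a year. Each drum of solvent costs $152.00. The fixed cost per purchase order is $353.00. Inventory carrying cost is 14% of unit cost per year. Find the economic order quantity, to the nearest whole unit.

Annual demand D = 95.6 × 250 = 23,900.
Holding cost H = 0.14 × $152.00 = $21.2800 per unit per year.
EOQ = √(2DS / H) = √(2 × 23,900 × 353 / 21.28).
= √(16,873,400 / 21.28) = √792,922.9323 ≈ 890.462.

Q* ≈ 890 drums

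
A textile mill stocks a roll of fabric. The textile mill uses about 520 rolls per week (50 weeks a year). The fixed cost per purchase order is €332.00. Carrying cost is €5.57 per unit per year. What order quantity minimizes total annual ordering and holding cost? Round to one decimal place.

Annual demand D = 520 × 50 = 26,000.
EOQ = √(2DS / H) = √(2 × 26,000 × 332 / 5.57).
= √(17,264,000 / 5.57) = √3,099,461.4004 ≈ 1760.529.

Q* ≈ 1,760.5 rolls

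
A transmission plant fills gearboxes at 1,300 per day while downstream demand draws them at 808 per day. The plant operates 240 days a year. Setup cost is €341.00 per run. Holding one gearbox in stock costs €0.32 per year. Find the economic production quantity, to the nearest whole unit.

Q* ≈ 33,046 gearboxes

Annual demand D = 808 × 240 = 193,920.
Production build-up factor (1 − d/p) = 1 − 808/1,300 = 0.3785.
Q* = √(2DS / (H(1 − d/p))) = √(2 × 193,920 × 341 / (0.32 × 0.3785)).
= √(132,253,440 / 0.1211) ≈ 33045.903.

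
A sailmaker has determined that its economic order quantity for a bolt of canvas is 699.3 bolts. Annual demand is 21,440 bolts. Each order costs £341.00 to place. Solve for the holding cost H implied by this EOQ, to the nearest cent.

H ≈ £29.90

The basic EOQ model gives Q* = √(2DS/H); rearrange for the unknown.
From Q* = √(2DS/H): H = 2DS / Q*² = 2 × 21,440 × 341 / 699.3² = 29.9008.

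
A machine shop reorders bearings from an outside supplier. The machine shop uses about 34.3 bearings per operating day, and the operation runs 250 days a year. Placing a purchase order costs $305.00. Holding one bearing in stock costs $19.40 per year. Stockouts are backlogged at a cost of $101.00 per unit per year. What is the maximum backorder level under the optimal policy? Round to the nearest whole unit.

Annual demand D = 34.3 × 250 = 8,575.
With planned backorders, Q* = √(2DS/H) · √((H+B)/B).
√(2DS/H) = √(2 × 8,575 × 305 / 19.4) = 519.256.
√((H+B)/B) = √((19.4+101)/101) = 1.0918.
Q* ≈ 566.936.
S* = Q* · H/(H+B) = 566.936 × 19.4/120.4 ≈ 91.350.

S* ≈ 91 bearings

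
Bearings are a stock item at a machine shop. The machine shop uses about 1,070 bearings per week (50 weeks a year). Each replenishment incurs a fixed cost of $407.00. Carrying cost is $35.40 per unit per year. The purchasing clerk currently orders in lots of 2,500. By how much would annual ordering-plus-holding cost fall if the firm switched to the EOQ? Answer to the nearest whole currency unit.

Annual demand D = 1,070 × 50 = 53,500.
EOQ = √(2DS/H) = √(2 × 53,500 × 407 / 35.4) ≈ 1109.14.
Cost at Q* = (D/Q*)S + (Q*/2)H = √(2DSH) ≈ $39,263.65.
Cost at Q = 2,500: (53,500/2,500)×407 + (2,500/2)×35.4 = $8,709.80 + $44,250.00 = $52,959.80.
Excess = $52,959.80 − $39,263.65 = $13,696.15.

Extra cost ≈ $13,696 per year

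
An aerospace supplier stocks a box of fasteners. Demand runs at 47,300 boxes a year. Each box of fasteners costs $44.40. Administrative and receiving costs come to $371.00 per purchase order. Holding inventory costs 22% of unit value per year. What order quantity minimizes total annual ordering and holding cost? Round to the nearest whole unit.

Q* ≈ 1,896 boxes

Holding cost H = 0.22 × $44.40 = $9.7680 per unit per year.
EOQ = √(2DS / H) = √(2 × 47,300 × 371 / 9.768).
= √(35,096,600 / 9.768) = √3,593,018.018 ≈ 1895.526.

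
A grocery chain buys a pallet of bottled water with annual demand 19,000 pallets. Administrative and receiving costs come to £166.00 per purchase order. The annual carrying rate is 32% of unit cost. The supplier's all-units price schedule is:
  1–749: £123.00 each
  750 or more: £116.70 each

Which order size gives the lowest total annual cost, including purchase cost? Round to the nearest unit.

Q* ≈ 750 pallets

Holding cost per unit per year at price C is H = 0.32·C.
For each price level, check whether its EOQ is feasible; otherwise the best quantity at that price is the breakpoint.
EOQ at £123.00 = 400.3 (feasible in tier 1): TC = 19,000×£123.00 + (19,000/400.3)×166 + (400.3/2)×0.32×£123.00 = £2,352,756.99.
EOQ at £116.70 = 411.0 < 750, so use break Q=750: TC = 19,000×£116.70 + (19,000/750.0)×166 + (750.0/2)×0.32×£116.70 = £2,235,509.33.
Lowest total cost is £2,235,509.33 at Q = 750.0.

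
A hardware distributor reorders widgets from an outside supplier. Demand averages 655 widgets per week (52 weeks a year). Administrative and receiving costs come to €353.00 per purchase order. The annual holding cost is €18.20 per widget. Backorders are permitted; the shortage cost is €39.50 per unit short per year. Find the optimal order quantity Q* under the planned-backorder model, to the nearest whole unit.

Annual demand D = 655 × 52 = 34,060.
With planned backorders, Q* = √(2DS/H) · √((H+B)/B).
√(2DS/H) = √(2 × 34,060 × 353 / 18.2) = 1149.447.
√((H+B)/B) = √((18.2+39.5)/39.5) = 1.2086.
Q* ≈ 1389.243.

Q* ≈ 1,389 widgets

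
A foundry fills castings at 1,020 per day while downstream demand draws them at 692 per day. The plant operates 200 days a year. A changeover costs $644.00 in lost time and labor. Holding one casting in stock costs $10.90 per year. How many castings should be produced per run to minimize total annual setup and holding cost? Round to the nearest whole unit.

Annual demand D = 692 × 200 = 138,400.
Production build-up factor (1 − d/p) = 1 − 692/1,020 = 0.3216.
Q* = √(2DS / (H(1 − d/p))) = √(2 × 138,400 × 644 / (10.9 × 0.3216)).
= √(178,259,200 / 3.5051) ≈ 7131.418.

Q* ≈ 7,131 castings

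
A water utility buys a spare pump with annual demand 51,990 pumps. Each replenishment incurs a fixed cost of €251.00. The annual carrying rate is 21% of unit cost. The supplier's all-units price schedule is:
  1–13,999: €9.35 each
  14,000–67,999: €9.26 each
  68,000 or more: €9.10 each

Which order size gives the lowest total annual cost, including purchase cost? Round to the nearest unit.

Holding cost per unit per year at price C is H = 0.21·C.
Candidates are each tier's EOQ (if it falls in that tier) and each price-break quantity.
EOQ at €9.35 = 3645.8 (feasible in tier 1): TC = 51,990×€9.35 + (51,990/3645.8)×251 + (3645.8/2)×0.21×€9.35 = €493,265.09.
EOQ at €9.26 = 3663.5 < 14000, so use break Q=14000: TC = 51,990×€9.26 + (51,990/14000.0)×251 + (14000.0/2)×0.21×€9.26 = €495,971.71.
EOQ at €9.10 = 3695.6 < 68000, so use break Q=68000: TC = 51,990×€9.10 + (51,990/68000.0)×251 + (68000.0/2)×0.21×€9.10 = €538,274.90.
Lowest total cost is €493,265.09 at Q = 3645.8.

Q* ≈ 3,646 pumps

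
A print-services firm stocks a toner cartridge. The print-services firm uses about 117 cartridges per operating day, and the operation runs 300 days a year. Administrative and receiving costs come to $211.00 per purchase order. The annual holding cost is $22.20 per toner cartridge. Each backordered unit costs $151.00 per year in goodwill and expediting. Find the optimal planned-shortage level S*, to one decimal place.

Annual demand D = 117 × 300 = 35,100.
With planned backorders, Q* = √(2DS/H) · √((H+B)/B).
√(2DS/H) = √(2 × 35,100 × 211 / 22.2) = 816.833.
√((H+B)/B) = √((22.2+151)/151) = 1.0710.
Q* ≈ 874.820.
S* = Q* · H/(H+B) = 874.820 × 22.2/173.2 ≈ 112.131.

S* ≈ 112.1 cartridges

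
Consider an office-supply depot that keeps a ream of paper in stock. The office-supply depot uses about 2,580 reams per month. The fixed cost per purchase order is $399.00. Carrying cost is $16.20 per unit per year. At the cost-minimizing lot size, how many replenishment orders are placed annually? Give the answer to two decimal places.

N ≈ 25.07 orders per year

Annual demand D = 2,580 × 12 = 30,960.
Q* = √(2DS/H) = √(2 × 30,960 × 399 / 16.2) ≈ 1234.94.
Orders per year = D / Q* = 30,960 / 1234.94 ≈ 25.070.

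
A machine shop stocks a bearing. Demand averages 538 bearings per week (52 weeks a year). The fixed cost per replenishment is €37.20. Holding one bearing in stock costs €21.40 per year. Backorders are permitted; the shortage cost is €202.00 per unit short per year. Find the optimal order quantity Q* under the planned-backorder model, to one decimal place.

Annual demand D = 538 × 52 = 27,976.
With planned backorders, Q* = √(2DS/H) · √((H+B)/B).
√(2DS/H) = √(2 × 27,976 × 37.2 / 21.4) = 311.869.
√((H+B)/B) = √((21.4+202)/202) = 1.0516.
Q* ≈ 327.973.

Q* ≈ 328.0 bearings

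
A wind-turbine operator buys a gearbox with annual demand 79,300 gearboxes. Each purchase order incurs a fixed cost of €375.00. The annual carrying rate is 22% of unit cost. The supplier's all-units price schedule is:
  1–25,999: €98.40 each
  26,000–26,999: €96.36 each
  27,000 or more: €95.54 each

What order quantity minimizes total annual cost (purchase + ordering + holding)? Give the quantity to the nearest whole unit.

Holding cost per unit per year at price C is H = 0.22·C.
Evaluate total cost at each tier's feasible EOQ or, if the EOQ is below the tier, at the tier's minimum quantity.
EOQ at €98.40 = 1657.5 (feasible in tier 1): TC = 79,300×€98.40 + (79,300/1657.5)×375 + (1657.5/2)×0.22×€98.40 = €7,839,001.96.
EOQ at €96.36 = 1675.0 < 26000, so use break Q=26000: TC = 79,300×€96.36 + (79,300/26000.0)×375 + (26000.0/2)×0.22×€96.36 = €7,918,081.35.
EOQ at €95.54 = 1682.1 < 27000, so use break Q=27000: TC = 79,300×€95.54 + (79,300/27000.0)×375 + (27000.0/2)×0.22×€95.54 = €7,861,177.19.
Lowest total cost is €7,839,001.96 at Q = 1657.5.

Q* ≈ 1,658 gearboxes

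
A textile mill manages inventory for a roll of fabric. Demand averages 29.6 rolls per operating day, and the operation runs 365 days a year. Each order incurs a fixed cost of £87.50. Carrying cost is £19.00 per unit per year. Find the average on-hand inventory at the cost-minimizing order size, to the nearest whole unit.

Annual demand D = 29.6 × 365 = 10,804.
The optimal lot size = √(2DS/H) = √(2 × 10,804 × 87.5 / 19) ≈ 315.45.
Average inventory = Q*/2 ≈ 315.45 / 2 = 157.726.

Average inventory ≈ 158 rolls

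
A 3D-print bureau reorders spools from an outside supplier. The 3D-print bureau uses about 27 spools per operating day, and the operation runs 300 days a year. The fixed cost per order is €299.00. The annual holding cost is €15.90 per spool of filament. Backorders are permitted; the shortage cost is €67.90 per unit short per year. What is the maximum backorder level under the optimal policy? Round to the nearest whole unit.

S* ≈ 116 spools

Annual demand D = 27 × 300 = 8,100.
With planned backorders, Q* = √(2DS/H) · √((H+B)/B).
√(2DS/H) = √(2 × 8,100 × 299 / 15.9) = 551.943.
√((H+B)/B) = √((15.9+67.9)/67.9) = 1.1109.
Q* ≈ 613.171.
S* = Q* · H/(H+B) = 613.171 × 15.9/83.8 ≈ 116.342.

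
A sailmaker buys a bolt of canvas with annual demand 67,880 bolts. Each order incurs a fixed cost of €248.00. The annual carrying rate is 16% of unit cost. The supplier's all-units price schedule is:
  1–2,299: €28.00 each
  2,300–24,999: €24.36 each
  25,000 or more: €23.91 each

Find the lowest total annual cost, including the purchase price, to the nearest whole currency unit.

Holding cost per unit per year at price C is H = 0.16·C.
For each price level, check whether its EOQ is feasible; otherwise the best quantity at that price is the breakpoint.
Tier 1 (€28.00): EOQ = 2741.4 exceeds tier's upper bound 2299, so this tier is dominated.
EOQ at €24.36 = 2939.1 (feasible in tier 2): TC = 67,880×€24.36 + (67,880/2939.1)×248 + (2939.1/2)×0.16×€24.36 = €1,665,012.20.
EOQ at €23.91 = 2966.6 < 25000, so use break Q=25000: TC = 67,880×€23.91 + (67,880/25000.0)×248 + (25000.0/2)×0.16×€23.91 = €1,671,504.17.
Lowest total cost among the candidates is at Q = 2939.1.

TC* ≈ €1,665,012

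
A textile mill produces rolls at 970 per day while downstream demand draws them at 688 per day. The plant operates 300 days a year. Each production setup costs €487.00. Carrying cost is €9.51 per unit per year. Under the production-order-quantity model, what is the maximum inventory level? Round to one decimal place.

I_max ≈ 2,479.0 rolls

Annual demand D = 688 × 300 = 206,400.
Production build-up factor (1 − d/p) = 1 − 688/970 = 0.2907.
Q* = √(2DS / (H(1 − d/p))) = √(2 × 206,400 × 487 / (9.51 × 0.2907)).
= √(201,033,600 / 2.7648) ≈ 8527.179.
Maximum inventory = Q*(1 − d/p) = 8527.179 × 0.2907 ≈ 2479.036.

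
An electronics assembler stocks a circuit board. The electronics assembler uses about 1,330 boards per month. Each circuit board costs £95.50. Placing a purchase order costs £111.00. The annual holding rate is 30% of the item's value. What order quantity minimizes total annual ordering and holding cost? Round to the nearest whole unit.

Q* ≈ 352 boards

Annual demand D = 1,330 × 12 = 15,960.
Holding cost H = 0.30 × £95.50 = £28.6500 per unit per year.
EOQ = √(2DS / H) = √(2 × 15,960 × 111 / 28.65).
= √(3,543,120 / 28.65) = √123,669.1099 ≈ 351.666.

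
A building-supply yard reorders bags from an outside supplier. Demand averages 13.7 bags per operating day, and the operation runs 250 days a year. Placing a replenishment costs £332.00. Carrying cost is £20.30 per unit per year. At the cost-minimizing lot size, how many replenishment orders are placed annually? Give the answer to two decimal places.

N ≈ 10.23 orders per year

Annual demand D = 13.7 × 250 = 3,425.
EOQ = √(2DS/H) = √(2 × 3,425 × 332 / 20.3) ≈ 334.71.
Orders per year = D / Q* = 3,425 / 334.71 ≈ 10.233.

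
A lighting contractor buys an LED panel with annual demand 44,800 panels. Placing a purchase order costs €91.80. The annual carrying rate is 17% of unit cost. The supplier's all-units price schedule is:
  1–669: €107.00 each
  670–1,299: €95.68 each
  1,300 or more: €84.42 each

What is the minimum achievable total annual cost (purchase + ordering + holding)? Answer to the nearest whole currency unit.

TC* ≈ €3,794,508

Holding cost per unit per year at price C is H = 0.17·C.
Candidates are each tier's EOQ (if it falls in that tier) and each price-break quantity.
Tier 1 (€107.00): EOQ = 672.4 exceeds tier's upper bound 669, so this tier is dominated.
EOQ at €95.68 = 711.1 (feasible in tier 2): TC = 44,800×€95.68 + (44,800/711.1)×91.8 + (711.1/2)×0.17×€95.68 = €4,298,030.72.
EOQ at €84.42 = 757.1 < 1300, so use break Q=1300: TC = 44,800×€84.42 + (44,800/1300.0)×91.8 + (1300.0/2)×0.17×€84.42 = €3,794,507.98.
Lowest total cost among the candidates is at Q = 1300.0.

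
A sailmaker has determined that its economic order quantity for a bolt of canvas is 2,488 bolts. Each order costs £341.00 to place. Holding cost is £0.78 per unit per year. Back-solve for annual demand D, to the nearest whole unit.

D ≈ 7,080 bolts per year

Squaring Q* = √(2DS/H) gives Q*² = 2DS/H.
From Q* = √(2DS/H): D = Q*²H / (2S) = 2,488² × 0.78 / (2 × 341) = 7079.637.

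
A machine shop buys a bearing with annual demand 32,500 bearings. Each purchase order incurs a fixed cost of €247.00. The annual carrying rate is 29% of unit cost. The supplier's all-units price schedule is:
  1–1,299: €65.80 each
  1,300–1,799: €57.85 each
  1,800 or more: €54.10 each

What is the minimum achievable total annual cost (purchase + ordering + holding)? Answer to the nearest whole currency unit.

TC* ≈ €1,776,830

Holding cost per unit per year at price C is H = 0.29·C.
For each price level, check whether its EOQ is feasible; otherwise the best quantity at that price is the breakpoint.
EOQ at €65.80 = 917.3 (feasible in tier 1): TC = 32,500×€65.80 + (32,500/917.3)×247 + (917.3/2)×0.29×€65.80 = €2,156,003.19.
EOQ at €57.85 = 978.3 < 1300, so use break Q=1300: TC = 32,500×€57.85 + (32,500/1300.0)×247 + (1300.0/2)×0.29×€57.85 = €1,897,204.73.
EOQ at €54.10 = 1011.6 < 1800, so use break Q=1800: TC = 32,500×€54.10 + (32,500/1800.0)×247 + (1800.0/2)×0.29×€54.10 = €1,776,829.82.
Lowest total cost among the candidates is at Q = 1800.0.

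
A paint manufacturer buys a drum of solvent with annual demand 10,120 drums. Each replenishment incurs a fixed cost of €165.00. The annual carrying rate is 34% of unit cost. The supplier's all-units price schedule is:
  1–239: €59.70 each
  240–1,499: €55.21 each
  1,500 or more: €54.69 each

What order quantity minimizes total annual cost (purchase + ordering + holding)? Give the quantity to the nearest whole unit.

Holding cost per unit per year at price C is H = 0.34·C.
Evaluate total cost at each tier's feasible EOQ or, if the EOQ is below the tier, at the tier's minimum quantity.
Tier 1 (€59.70): EOQ = 405.6 exceeds tier's upper bound 239, so this tier is dominated.
EOQ at €55.21 = 421.8 (feasible in tier 2): TC = 10,120×€55.21 + (10,120/421.8)×165 + (421.8/2)×0.34×€55.21 = €566,642.84.
EOQ at €54.69 = 423.8 < 1500, so use break Q=1500: TC = 10,120×€54.69 + (10,120/1500.0)×165 + (1500.0/2)×0.34×€54.69 = €568,521.95.
Lowest total cost is €566,642.84 at Q = 421.8.

Q* ≈ 422 drums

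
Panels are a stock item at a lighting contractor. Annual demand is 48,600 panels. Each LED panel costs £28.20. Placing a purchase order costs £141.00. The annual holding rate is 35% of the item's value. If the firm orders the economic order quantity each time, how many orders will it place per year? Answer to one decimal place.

Holding cost H = 0.35 × £28.20 = £9.8700 per unit per year.
The optimal lot size = √(2DS/H) = √(2 × 48,600 × 141 / 9.87) ≈ 1178.38.
Orders per year = D / Q* = 48,600 / 1178.38 ≈ 41.243.

N ≈ 41.2 orders per year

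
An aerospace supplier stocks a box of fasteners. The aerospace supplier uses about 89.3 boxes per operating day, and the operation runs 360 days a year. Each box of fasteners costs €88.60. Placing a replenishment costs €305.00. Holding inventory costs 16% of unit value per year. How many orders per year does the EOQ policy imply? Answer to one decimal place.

Annual demand D = 89.3 × 360 = 32,148.
Holding cost H = 0.16 × €88.60 = €14.1760 per unit per year.
The optimal lot size = √(2DS/H) = √(2 × 32,148 × 305 / 14.176) ≈ 1176.16.
Orders per year = D / Q* = 32,148 / 1176.16 ≈ 27.333.

N ≈ 27.3 orders per year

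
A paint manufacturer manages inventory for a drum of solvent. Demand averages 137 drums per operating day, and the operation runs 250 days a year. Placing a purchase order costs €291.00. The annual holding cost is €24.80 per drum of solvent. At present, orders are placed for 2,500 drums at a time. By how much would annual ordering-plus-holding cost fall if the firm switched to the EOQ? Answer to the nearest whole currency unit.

Annual demand D = 137 × 250 = 34,250.
EOQ = √(2DS/H) = √(2 × 34,250 × 291 / 24.8) ≈ 896.53.
Cost at Q* = (D/Q*)S + (Q*/2)H = √(2DSH) ≈ €22,234.00.
Cost at Q = 2,500: (34,250/2,500)×291 + (2,500/2)×24.8 = €3,986.70 + €31,000.00 = €34,986.70.
Excess = €34,986.70 − €22,234.00 = €12,752.70.

Extra cost ≈ €12,753 per year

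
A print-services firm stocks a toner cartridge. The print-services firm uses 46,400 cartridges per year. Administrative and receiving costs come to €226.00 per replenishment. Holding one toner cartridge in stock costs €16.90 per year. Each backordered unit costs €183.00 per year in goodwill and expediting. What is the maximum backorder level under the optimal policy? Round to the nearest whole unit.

With planned backorders, Q* = √(2DS/H) · √((H+B)/B).
√(2DS/H) = √(2 × 46,400 × 226 / 16.9) = 1113.999.
√((H+B)/B) = √((16.9+183)/183) = 1.0452.
Q* ≈ 1164.302.
S* = Q* · H/(H+B) = 1164.302 × 16.9/199.9 ≈ 98.433.

S* ≈ 98 cartridges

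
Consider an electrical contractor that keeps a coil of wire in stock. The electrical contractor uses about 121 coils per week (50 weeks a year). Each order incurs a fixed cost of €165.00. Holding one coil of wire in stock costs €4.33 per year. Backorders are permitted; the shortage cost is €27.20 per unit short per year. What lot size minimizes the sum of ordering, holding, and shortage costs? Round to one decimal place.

Q* ≈ 731.1 coils

Annual demand D = 121 × 50 = 6,050.
With planned backorders, Q* = √(2DS/H) · √((H+B)/B).
√(2DS/H) = √(2 × 6,050 × 165 / 4.33) = 679.033.
√((H+B)/B) = √((4.33+27.2)/27.2) = 1.0767.
Q* ≈ 731.086.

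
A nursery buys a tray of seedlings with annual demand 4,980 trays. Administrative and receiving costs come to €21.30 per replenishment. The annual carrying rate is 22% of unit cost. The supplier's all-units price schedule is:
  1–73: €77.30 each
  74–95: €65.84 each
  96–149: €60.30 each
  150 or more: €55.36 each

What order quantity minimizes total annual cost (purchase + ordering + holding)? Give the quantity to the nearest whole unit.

Holding cost per unit per year at price C is H = 0.22·C.
Candidates are each tier's EOQ (if it falls in that tier) and each price-break quantity.
Tier 1 (€77.30): EOQ = 111.7 exceeds tier's upper bound 73, so this tier is dominated.
Tier 2 (€65.84): EOQ = 121.0 exceeds tier's upper bound 95, so this tier is dominated.
EOQ at €60.30 = 126.5 (feasible in tier 3): TC = 4,980×€60.30 + (4,980/126.5)×21.3 + (126.5/2)×0.22×€60.30 = €301,971.60.
EOQ at €55.36 = 132.0 < 150, so use break Q=150: TC = 4,980×€55.36 + (4,980/150.0)×21.3 + (150.0/2)×0.22×€55.36 = €277,313.40.
Lowest total cost is €277,313.40 at Q = 150.0.

Q* ≈ 150 trays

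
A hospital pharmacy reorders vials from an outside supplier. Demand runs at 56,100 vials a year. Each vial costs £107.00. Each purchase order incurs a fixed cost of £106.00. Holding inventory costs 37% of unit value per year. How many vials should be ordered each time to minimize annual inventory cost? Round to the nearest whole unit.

Q* ≈ 548 vials

Holding cost H = 0.37 × £107.00 = £39.5900 per unit per year.
EOQ = √(2DS / H) = √(2 × 56,100 × 106 / 39.59).
= √(11,893,200 / 39.59) = √300,409.1942 ≈ 548.096.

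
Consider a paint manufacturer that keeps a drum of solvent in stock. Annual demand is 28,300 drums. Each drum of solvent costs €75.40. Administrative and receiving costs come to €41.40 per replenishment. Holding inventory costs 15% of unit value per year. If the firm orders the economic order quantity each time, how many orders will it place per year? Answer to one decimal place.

N ≈ 62.2 orders per year

Holding cost H = 0.15 × €75.40 = €11.3100 per unit per year.
EOQ = √(2DS/H) = √(2 × 28,300 × 41.4 / 11.31) ≈ 455.17.
Orders per year = D / Q* = 28,300 / 455.17 ≈ 62.174.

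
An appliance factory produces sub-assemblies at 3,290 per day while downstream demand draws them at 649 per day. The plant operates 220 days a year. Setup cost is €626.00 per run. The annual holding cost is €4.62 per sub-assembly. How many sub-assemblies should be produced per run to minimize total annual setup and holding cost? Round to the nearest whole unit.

Q* ≈ 6,943 sub-assemblies

Annual demand D = 649 × 220 = 142,780.
Production build-up factor (1 − d/p) = 1 − 649/3,290 = 0.8027.
Q* = √(2DS / (H(1 − d/p))) = √(2 × 142,780 × 626 / (4.62 × 0.8027)).
= √(178,760,560 / 3.7086) ≈ 6942.703.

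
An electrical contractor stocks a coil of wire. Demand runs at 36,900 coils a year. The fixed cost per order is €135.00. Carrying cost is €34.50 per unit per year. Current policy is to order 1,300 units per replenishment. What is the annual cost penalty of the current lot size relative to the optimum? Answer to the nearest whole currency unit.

EOQ = √(2DS/H) = √(2 × 36,900 × 135 / 34.5) ≈ 537.38.
Cost at Q* = (D/Q*)S + (Q*/2)H = √(2DSH) ≈ €18,539.78.
Cost at Q = 1,300: (36,900/1,300)×135 + (1,300/2)×34.5 = €3,831.92 + €22,425.00 = €26,256.92.
Excess = €26,256.92 − €18,539.78 = €7,717.14.

Extra cost ≈ €7,717 per year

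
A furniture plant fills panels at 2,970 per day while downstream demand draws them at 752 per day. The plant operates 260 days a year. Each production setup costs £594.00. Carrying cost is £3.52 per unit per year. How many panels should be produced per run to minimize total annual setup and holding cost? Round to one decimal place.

Annual demand D = 752 × 260 = 195,520.
Production build-up factor (1 − d/p) = 1 − 752/2,970 = 0.7468.
Q* = √(2DS / (H(1 − d/p))) = √(2 × 195,520 × 594 / (3.52 × 0.7468)).
= √(232,277,760 / 2.6287) ≈ 9400.045.

Q* ≈ 9,400.0 panels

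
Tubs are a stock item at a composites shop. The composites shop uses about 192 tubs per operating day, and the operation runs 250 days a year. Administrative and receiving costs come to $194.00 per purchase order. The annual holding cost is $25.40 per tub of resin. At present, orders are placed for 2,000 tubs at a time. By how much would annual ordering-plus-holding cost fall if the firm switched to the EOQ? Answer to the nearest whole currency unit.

Annual demand D = 192 × 250 = 48,000.
EOQ = √(2DS/H) = √(2 × 48,000 × 194 / 25.4) ≈ 856.29.
Cost at Q* = (D/Q*)S + (Q*/2)H = √(2DSH) ≈ $21,749.70.
Cost at Q = 2,000: (48,000/2,000)×194 + (2,000/2)×25.4 = $4,656.00 + $25,400.00 = $30,056.00.
Excess = $30,056.00 − $21,749.70 = $8,306.30.

Extra cost ≈ $8,306 per year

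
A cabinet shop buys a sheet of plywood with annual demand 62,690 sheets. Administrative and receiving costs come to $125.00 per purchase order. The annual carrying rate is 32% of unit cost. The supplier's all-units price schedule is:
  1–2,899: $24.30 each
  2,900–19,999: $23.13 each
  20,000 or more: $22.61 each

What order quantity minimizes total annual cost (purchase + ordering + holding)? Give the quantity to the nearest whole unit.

Holding cost per unit per year at price C is H = 0.32·C.
For each price level, check whether its EOQ is feasible; otherwise the best quantity at that price is the breakpoint.
EOQ at $24.30 = 1419.7 (feasible in tier 1): TC = 62,690×$24.30 + (62,690/1419.7)×125 + (1419.7/2)×0.32×$24.30 = $1,534,406.45.
EOQ at $23.13 = 1455.1 < 2900, so use break Q=2900: TC = 62,690×$23.13 + (62,690/2900.0)×125 + (2900.0/2)×0.32×$23.13 = $1,463,454.18.
EOQ at $22.61 = 1471.8 < 20000, so use break Q=20000: TC = 62,690×$22.61 + (62,690/20000.0)×125 + (20000.0/2)×0.32×$22.61 = $1,490,164.71.
Lowest total cost is $1,463,454.18 at Q = 2900.0.

Q* ≈ 2,900 sheets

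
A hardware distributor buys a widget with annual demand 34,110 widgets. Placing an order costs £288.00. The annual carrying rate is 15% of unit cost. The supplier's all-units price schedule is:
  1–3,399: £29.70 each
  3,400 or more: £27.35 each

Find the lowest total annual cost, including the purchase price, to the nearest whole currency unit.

Holding cost per unit per year at price C is H = 0.15·C.
For each price level, check whether its EOQ is feasible; otherwise the best quantity at that price is the breakpoint.
EOQ at £29.70 = 2100.0 (feasible in tier 1): TC = 34,110×£29.70 + (34,110/2100.0)×288 + (2100.0/2)×0.15×£29.70 = £1,022,422.69.
EOQ at £27.35 = 2188.4 < 3400, so use break Q=3400: TC = 34,110×£27.35 + (34,110/3400.0)×288 + (3400.0/2)×0.15×£27.35 = £942,772.07.
Lowest total cost among the candidates is at Q = 3400.0.

TC* ≈ £942,772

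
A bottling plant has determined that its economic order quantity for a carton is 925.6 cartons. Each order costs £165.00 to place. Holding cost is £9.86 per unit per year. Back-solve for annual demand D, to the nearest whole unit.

D ≈ 25,598 cartons per year

The basic EOQ model gives Q* = √(2DS/H); rearrange for the unknown.
From Q* = √(2DS/H): D = Q*²H / (2S) = 925.6² × 9.86 / (2 × 165) = 25598.214.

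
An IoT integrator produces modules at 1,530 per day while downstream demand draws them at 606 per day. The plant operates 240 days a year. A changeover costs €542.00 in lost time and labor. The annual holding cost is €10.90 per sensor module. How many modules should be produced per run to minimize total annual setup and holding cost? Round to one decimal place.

Q* ≈ 4,893.9 modules

Annual demand D = 606 × 240 = 145,440.
Production build-up factor (1 − d/p) = 1 − 606/1,530 = 0.6039.
Q* = √(2DS / (H(1 − d/p))) = √(2 × 145,440 × 542 / (10.9 × 0.6039)).
= √(157,656,960 / 6.5827) ≈ 4893.877.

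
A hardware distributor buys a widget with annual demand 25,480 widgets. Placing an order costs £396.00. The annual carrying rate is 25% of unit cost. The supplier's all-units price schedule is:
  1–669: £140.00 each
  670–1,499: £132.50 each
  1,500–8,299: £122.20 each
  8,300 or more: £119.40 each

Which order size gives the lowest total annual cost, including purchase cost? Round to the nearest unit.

Holding cost per unit per year at price C is H = 0.25·C.
Evaluate total cost at each tier's feasible EOQ or, if the EOQ is below the tier, at the tier's minimum quantity.
Tier 1 (£140.00): EOQ = 759.3 exceeds tier's upper bound 669, so this tier is dominated.
EOQ at £132.50 = 780.5 (feasible in tier 2): TC = 25,480×£132.50 + (25,480/780.5)×396 + (780.5/2)×0.25×£132.50 = £3,401,954.74.
EOQ at £122.20 = 812.7 < 1500, so use break Q=1500: TC = 25,480×£122.20 + (25,480/1500.0)×396 + (1500.0/2)×0.25×£122.20 = £3,143,295.22.
EOQ at £119.40 = 822.2 < 8300, so use break Q=8300: TC = 25,480×£119.40 + (25,480/8300.0)×396 + (8300.0/2)×0.25×£119.40 = £3,167,405.17.
Lowest total cost is £3,143,295.22 at Q = 1500.0.

Q* ≈ 1,500 widgets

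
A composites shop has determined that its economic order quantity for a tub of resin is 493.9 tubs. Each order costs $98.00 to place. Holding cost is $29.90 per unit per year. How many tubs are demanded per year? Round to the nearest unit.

Squaring Q* = √(2DS/H) gives Q*² = 2DS/H.
From Q* = √(2DS/H): D = Q*²H / (2S) = 493.9² × 29.9 / (2 × 98) = 37212.870.

D ≈ 37,213 tubs per year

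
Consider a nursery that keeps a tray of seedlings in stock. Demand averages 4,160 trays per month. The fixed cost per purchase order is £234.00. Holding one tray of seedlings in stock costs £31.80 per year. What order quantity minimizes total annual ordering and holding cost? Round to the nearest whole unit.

Q* ≈ 857 trays

Annual demand D = 4,160 × 12 = 49,920.
EOQ = √(2DS / H) = √(2 × 49,920 × 234 / 31.8).
= √(23,362,560 / 31.8) = √734,671.6981 ≈ 857.130.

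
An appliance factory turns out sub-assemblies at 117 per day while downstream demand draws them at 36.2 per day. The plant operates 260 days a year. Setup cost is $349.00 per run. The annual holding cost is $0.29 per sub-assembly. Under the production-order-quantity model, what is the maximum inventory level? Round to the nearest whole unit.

Annual demand D = 36.2 × 260 = 9,412.
Production build-up factor (1 − d/p) = 1 − 36.2/117 = 0.6906.
Q* = √(2DS / (H(1 − d/p))) = √(2 × 9,412 × 349 / (0.29 × 0.6906)).
= √(6,569,576 / 0.2003) ≈ 5727.392.
Maximum inventory = Q*(1 − d/p) = 5727.392 × 0.6906 ≈ 3955.327.

I_max ≈ 3,955 sub-assemblies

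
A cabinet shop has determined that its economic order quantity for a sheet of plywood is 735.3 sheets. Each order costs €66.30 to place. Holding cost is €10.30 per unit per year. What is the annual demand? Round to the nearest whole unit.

D ≈ 41,997 sheets per year

Invert the EOQ relation Q*² = 2DS/H.
From Q* = √(2DS/H): D = Q*²H / (2S) = 735.3² × 10.3 / (2 × 66.3) = 41997.441.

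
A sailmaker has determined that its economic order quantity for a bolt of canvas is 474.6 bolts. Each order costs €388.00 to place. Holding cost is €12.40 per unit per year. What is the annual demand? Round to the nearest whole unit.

D ≈ 3,599 bolts per year

Squaring Q* = √(2DS/H) gives Q*² = 2DS/H.
From Q* = √(2DS/H): D = Q*²H / (2S) = 474.6² × 12.4 / (2 × 388) = 3599.278.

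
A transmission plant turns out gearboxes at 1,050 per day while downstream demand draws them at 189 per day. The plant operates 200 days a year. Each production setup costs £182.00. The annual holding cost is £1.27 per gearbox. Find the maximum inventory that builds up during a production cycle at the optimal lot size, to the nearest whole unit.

Annual demand D = 189 × 200 = 37,800.
Production build-up factor (1 − d/p) = 1 − 189/1,050 = 0.8200.
Q* = √(2DS / (H(1 − d/p))) = √(2 × 37,800 × 182 / (1.27 × 0.8200)).
= √(13,759,200 / 1.0414) ≈ 3634.861.
Maximum inventory = Q*(1 − d/p) = 3634.861 × 0.8200 ≈ 2980.586.

I_max ≈ 2,981 gearboxes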